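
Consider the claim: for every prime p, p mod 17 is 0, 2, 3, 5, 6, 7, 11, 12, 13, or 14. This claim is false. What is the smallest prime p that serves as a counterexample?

p = 43

For p = 2, 3, 5, 7, …, 31, 37, 41 the conclusion holds.
p = 43: 43 mod 17 = 9 — not in {0, 2, 3, 5, 6, 7, 11, 12, 13, 14}.
Hence p = 43 is a counterexample.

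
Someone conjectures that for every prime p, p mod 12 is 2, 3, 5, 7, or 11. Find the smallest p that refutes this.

Check each prime p in order until the claim fails.
The first 5 eligible values, up to p = 11, all satisfy the conclusion.
p = 13: 13 mod 12 = 1 — not in {2, 3, 5, 7, 11}.
Thus p = 13 disproves the claim, and no smaller p works.

p = 13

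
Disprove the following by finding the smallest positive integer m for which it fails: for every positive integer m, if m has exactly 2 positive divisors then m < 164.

m = 167

A counterexample is any positive integer m such that m has exactly 2 positive divisors but the claim fails; we check each in order.
For m = 2, 3, 5, 7, …, 151, 157, 163 the conclusion holds.
m = 167: τ(167) = 2; 167 ≥ 164.
So m = 167 is the smallest counterexample.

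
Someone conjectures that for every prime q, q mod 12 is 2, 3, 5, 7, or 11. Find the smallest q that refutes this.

A counterexample is any prime q such that the claim fails; we check each in order.
For q = 2, 3, 5, 7, 11 the conclusion holds.
q = 13: 13 mod 12 = 1 — not in {2, 3, 5, 7, 11}.

q = 13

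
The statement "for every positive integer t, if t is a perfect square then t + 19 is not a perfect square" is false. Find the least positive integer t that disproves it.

t = 81

The first 8 eligible values, up to t = 64, all satisfy the conclusion.
t = 81: 81 = 9² and 81 + 19 = 100 = 10².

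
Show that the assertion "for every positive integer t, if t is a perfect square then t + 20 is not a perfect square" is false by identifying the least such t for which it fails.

Check each positive integer t in order until t is a perfect square but t + 20 is a perfect square.
t = 1: 1 + 20 = 21, not a perfect square.
t = 4: 4 + 20 = 24, not a perfect square.
t = 9: 9 + 20 = 29, not a perfect square.
t = 16: 16 = 4² and 16 + 20 = 36 = 6².

t = 16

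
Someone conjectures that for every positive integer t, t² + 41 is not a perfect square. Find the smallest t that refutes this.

The first 19 eligible values, up to t = 19, all satisfy the conclusion.
t = 20: 20² + 41 = 441 = 21², a perfect square.

t = 20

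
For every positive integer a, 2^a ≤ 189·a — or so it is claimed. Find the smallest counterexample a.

a = 12

We need the least positive integer a for which 2^a > 189·a.
For a = 1, 2, 3, 4, …, 9, 10, 11 the conclusion holds.
a = 12: 2^a = 4096 and 189·a = 2268, so 4096 > 2268.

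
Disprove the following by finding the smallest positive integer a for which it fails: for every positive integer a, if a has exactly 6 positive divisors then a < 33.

a = 12: τ(12) = 6; 12 < 33.
a = 18: τ(18) = 6; 18 < 33.
a = 20: τ(20) = 6; 20 < 33.
a = 28: τ(28) = 6; 28 < 33.
a = 32: τ(32) = 6; 32 < 33.
a = 44: τ(44) = 6; 44 ≥ 33.

a = 44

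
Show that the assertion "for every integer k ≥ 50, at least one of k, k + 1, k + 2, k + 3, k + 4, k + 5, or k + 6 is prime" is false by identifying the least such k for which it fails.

k = 90

We need the least integer k ≥ 50 for which k, k + 1, k + 2, k + 3, k + 4, k + 5, k + 6 are all composite.
For k = 50, 51, 52, 53, …, 87, 88, 89 the conclusion holds.
k = 90: 90 = 2 × 45; 91 = 7 × 13; 92 = 2 × 46; 93 = 3 × 31; 94 = 2 × 47; 95 = 5 × 19; 96 = 2 × 48 — all composite.
So k = 90 is the smallest counterexample.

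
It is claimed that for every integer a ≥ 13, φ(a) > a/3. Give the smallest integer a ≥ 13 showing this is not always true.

a = 18

We need the least integer a ≥ 13 for which the claim fails.
The first 5 eligible values, up to a = 17, all satisfy the conclusion.
a = 18: φ(18) = 6 and 18/3 = 6, so φ(18) ≤ 18/3.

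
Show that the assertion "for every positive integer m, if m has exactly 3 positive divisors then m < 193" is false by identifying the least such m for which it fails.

We need the least positive integer m for which m has exactly 3 positive divisors but the claim fails.
The first 6 eligible values, up to m = 169, all satisfy the conclusion.
m = 289: τ(289) = 3; 289 ≥ 193.

m = 289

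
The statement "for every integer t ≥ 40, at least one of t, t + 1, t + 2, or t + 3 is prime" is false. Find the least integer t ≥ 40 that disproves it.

t = 48

The first 8 eligible values, up to t = 47, all satisfy the conclusion.
t = 48: 48 = 2 × 24; 49 = 7 × 7; 50 = 2 × 25; 51 = 3 × 17 — all composite.
Hence t = 48 is a counterexample.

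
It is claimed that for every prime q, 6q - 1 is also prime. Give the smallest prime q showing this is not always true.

The first 4 eligible values, up to q = 7, all satisfy the conclusion.
q = 11: 6q - 1 = 65 = 5 × 13, not prime.
Hence q = 11 is a counterexample.

q = 11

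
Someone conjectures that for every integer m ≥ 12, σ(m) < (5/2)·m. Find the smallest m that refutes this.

The first 12 eligible values, up to m = 23, all satisfy the conclusion.
m = 24: σ(24) = 60; 60 ≥ 60.
Thus m = 24 disproves the claim, and no smaller m works.

m = 24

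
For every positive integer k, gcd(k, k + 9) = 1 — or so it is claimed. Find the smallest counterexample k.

k = 3

For k = 1, 2 the conclusion holds.
k = 3: gcd(3, 12) = 3.
Thus k = 3 disproves the claim, and no smaller k works.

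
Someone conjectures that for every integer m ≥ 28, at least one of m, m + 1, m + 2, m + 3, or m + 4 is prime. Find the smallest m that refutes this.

We need the least integer m ≥ 28 for which m, m + 1, m + 2, m + 3, m + 4 are all composite.
m = 28: 29 is prime.
m = 29: 29 is prime.
m = 30: 31 is prime.
m = 31: 31 is prime.
m = 32: 32 = 2 × 16; 33 = 3 × 11; 34 = 2 × 17; 35 = 5 × 7; 36 = 2 × 18 — all composite.
Hence m = 32 is a counterexample.

m = 32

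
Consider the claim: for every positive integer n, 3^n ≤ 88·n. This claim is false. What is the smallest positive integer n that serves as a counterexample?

n = 6

A counterexample is any positive integer n such that 3^n > 88·n; we check each in order.
The first 5 eligible values, up to n = 5, all satisfy the conclusion.
n = 6: 3^n = 729 and 88·n = 528, so 729 > 528.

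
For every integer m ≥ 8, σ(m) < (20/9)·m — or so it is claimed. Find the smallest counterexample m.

We need the least integer m ≥ 8 for which the claim fails.
The first 4 eligible values, up to m = 11, all satisfy the conclusion.
m = 12: σ(12) = 28; 28 ≥ 80/3.
Thus m = 12 disproves the claim, and no smaller m works.

m = 12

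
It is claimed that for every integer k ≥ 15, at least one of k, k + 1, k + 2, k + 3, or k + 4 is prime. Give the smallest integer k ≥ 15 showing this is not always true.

k = 24

A counterexample is any integer k ≥ 15 such that k, k + 1, k + 2, k + 3, k + 4 are all composite; we check each in order.
The first 9 eligible values, up to k = 23, all satisfy the conclusion.
k = 24: 24 = 2 × 12; 25 = 5 × 5; 26 = 2 × 13; 27 = 3 × 9; 28 = 2 × 14 — all composite.
So k = 24 is the smallest counterexample.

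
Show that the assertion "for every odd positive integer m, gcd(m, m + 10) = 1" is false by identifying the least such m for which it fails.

A counterexample is any odd positive integer m such that gcd(m, m + 10) > 1; we check each in order.
m = 1: gcd(1, 11) = 1.
m = 3: gcd(3, 13) = 1.
m = 5: gcd(5, 15) = 5.
So m = 5 is the smallest counterexample.

m = 5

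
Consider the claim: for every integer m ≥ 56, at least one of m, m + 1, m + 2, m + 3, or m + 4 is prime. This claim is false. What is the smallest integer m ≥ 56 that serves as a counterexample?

A counterexample is any integer m ≥ 56 such that m, m + 1, m + 2, m + 3, m + 4 are all composite; we check each in order.
The first 6 eligible values, up to m = 61, all satisfy the conclusion.
m = 62: 62 = 2 × 31; 63 = 3 × 21; 64 = 2 × 32; 65 = 5 × 13; 66 = 2 × 33 — all composite.
Thus m = 62 disproves the claim, and no smaller m works.

m = 62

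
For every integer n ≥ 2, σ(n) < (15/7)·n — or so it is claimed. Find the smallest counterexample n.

The first 10 eligible values, up to n = 11, all satisfy the conclusion.
n = 12: σ(12) = 28; 28 ≥ 180/7.
Hence n = 12 is a counterexample.

n = 12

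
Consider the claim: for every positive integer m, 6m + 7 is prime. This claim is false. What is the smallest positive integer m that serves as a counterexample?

A counterexample is any positive integer m such that 6m + 7 is not prime; we check each in order.
m = 1: 6m + 7 = 13, prime.
m = 2: 6m + 7 = 19, prime.
m = 3: 6m + 7 = 25 = 5 × 5, composite.

m = 3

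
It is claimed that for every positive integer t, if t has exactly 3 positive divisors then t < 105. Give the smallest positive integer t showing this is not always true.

t = 121

We need the least positive integer t for which t has exactly 3 positive divisors but the claim fails.
The first 4 eligible values, up to t = 49, all satisfy the conclusion.
t = 121: τ(121) = 3; 121 ≥ 105.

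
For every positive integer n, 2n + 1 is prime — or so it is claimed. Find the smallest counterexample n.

A counterexample is any positive integer n such that 2n + 1 is not prime; we check each in order.
For n = 1, 2, 3 the conclusion holds.
n = 4: 2n + 1 = 9 = 3 × 3, composite.
Hence n = 4 is a counterexample.

n = 4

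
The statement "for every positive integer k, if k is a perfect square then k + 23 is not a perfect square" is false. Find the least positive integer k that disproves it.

k = 121

Check each positive integer k in order until k is a perfect square but k + 23 is a perfect square.
For k = 1, 4, 9, 16, 25, 36, 49, 64, 81, 100 the conclusion holds.
k = 121: 121 = 11² and 121 + 23 = 144 = 12².
So k = 121 is the smallest counterexample.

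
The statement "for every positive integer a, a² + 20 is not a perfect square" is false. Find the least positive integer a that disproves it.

For a = 1, 2, 3 the conclusion holds.
a = 4: 4² + 20 = 36 = 6², a perfect square.

a = 4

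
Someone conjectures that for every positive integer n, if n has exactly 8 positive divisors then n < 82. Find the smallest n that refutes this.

n = 88

The first 9 eligible values, up to n = 78, all satisfy the conclusion.
n = 88: τ(88) = 8; 88 ≥ 82.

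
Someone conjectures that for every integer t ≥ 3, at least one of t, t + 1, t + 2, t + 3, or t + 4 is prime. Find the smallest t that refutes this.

t = 24

We need the least integer t ≥ 3 for which t, t + 1, t + 2, t + 3, t + 4 are all composite.
The first 21 eligible values, up to t = 23, all satisfy the conclusion.
t = 24: 24 = 2 × 12; 25 = 5 × 5; 26 = 2 × 13; 27 = 3 × 9; 28 = 2 × 14 — all composite.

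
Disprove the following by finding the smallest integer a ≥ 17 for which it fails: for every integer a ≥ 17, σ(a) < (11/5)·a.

Check each integer a ≥ 17 in order until the claim fails.
a = 17: σ(17) = 18; 18 < 187/5.
a = 18: σ(18) = 39; 39 < 198/5.
a = 19: σ(19) = 20; 20 < 209/5.
a = 20: σ(20) = 42; 42 < 44.
a = 21: σ(21) = 32; 32 < 231/5.
a = 22: σ(22) = 36; 36 < 242/5.
a = 23: σ(23) = 24; 24 < 253/5.
a = 24: σ(24) = 60; 60 ≥ 264/5.
So a = 24 is the smallest counterexample.

a = 24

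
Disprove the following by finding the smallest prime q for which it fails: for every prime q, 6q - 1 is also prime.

q = 11

Check each prime q in order until 6q - 1 is not prime.
q = 2: 6q - 1 = 11, prime.
q = 3: 6q - 1 = 17, prime.
q = 5: 6q - 1 = 29, prime.
q = 7: 6q - 1 = 41, prime.
q = 11: 6q - 1 = 65 = 5 × 13, not prime.
So q = 11 is the smallest counterexample.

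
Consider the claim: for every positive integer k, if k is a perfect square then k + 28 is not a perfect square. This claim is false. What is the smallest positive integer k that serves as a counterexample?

k = 36

We need the least positive integer k for which k is a perfect square but k + 28 is a perfect square.
The first 5 eligible values, up to k = 25, all satisfy the conclusion.
k = 36: 36 = 6² and 36 + 28 = 64 = 8².
Thus k = 36 disproves the claim, and no smaller k works.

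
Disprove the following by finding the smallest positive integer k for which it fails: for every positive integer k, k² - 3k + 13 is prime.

k = 12

For k = 1, 2, 3, 4, …, 9, 10, 11 the conclusion holds.
k = 12: k² - 3k + 13 = 121 = 11 × 11, composite.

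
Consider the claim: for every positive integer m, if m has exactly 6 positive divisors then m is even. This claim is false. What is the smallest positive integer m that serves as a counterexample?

m = 45

Check each positive integer m in order until m has exactly 6 positive divisors but m is odd.
The first 6 eligible values, up to m = 44, all satisfy the conclusion.
m = 45: divisors of 45: 1, 3, 5, 9, 15, 45; 45 is odd.
Hence m = 45 is a counterexample.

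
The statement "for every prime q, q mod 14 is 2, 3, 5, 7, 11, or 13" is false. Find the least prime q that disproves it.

We need the least prime q for which the claim fails.
The first 8 eligible values, up to q = 19, all satisfy the conclusion.
q = 23: 23 mod 14 = 9 — not in {2, 3, 5, 7, 11, 13}.

q = 23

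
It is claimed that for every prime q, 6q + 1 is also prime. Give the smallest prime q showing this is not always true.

q = 19

We need the least prime q for which 6q + 1 is not prime.
q = 2: 6q + 1 = 13, prime.
q = 3: 6q + 1 = 19, prime.
q = 5: 6q + 1 = 31, prime.
q = 7: 6q + 1 = 43, prime.
q = 11: 6q + 1 = 67, prime.
q = 13: 6q + 1 = 79, prime.
q = 17: 6q + 1 = 103, prime.
q = 19: 6q + 1 = 115 = 5 × 23, not prime.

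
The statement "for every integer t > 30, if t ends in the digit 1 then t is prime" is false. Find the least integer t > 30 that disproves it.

We need the least integer t > 30 for which t ends in the digit 1 but t is not prime.
For t = 31, 41 the conclusion holds.
t = 51: 51 ends in 1; 51 = 3 × 17, composite.

t = 51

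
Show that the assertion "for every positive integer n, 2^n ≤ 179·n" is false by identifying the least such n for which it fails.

n = 11

The first 10 eligible values, up to n = 10, all satisfy the conclusion.
n = 11: 2^n = 2048 and 179·n = 1969, so 2048 > 1969.
Hence n = 11 is a counterexample.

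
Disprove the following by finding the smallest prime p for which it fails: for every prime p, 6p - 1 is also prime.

A counterexample is any prime p such that 6p - 1 is not prime; we check each in order.
The first 4 eligible values, up to p = 7, all satisfy the conclusion.
p = 11: 6p - 1 = 65 = 5 × 13, not prime.
Thus p = 11 disproves the claim, and no smaller p works.

p = 11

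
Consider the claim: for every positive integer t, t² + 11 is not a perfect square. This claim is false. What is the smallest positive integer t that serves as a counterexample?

t = 5

t = 1: 1² + 11 = 12, not a perfect square.
t = 2: 2² + 11 = 15, not a perfect square.
t = 3: 3² + 11 = 20, not a perfect square.
t = 4: 4² + 11 = 27, not a perfect square.
t = 5: 5² + 11 = 36 = 6², a perfect square.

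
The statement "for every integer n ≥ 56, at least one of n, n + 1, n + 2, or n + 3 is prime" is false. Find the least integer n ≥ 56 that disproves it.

n = 62

Check each integer n ≥ 56 in order until n, n + 1, n + 2, n + 3 are all composite.
For n = 56, 57, 58, 59, 60, 61 the conclusion holds.
n = 62: 62 = 2 × 31; 63 = 3 × 21; 64 = 2 × 32; 65 = 5 × 13 — all composite.
So n = 62 is the smallest counterexample.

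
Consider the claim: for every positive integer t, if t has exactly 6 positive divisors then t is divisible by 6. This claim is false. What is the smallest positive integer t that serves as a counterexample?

t = 20

For t = 12, 18 the conclusion holds.
t = 20: τ(20) = 6; 20 mod 6 = 2.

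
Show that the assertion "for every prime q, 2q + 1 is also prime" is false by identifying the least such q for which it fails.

We need the least prime q for which 2q + 1 is not prime.
q = 2: 2q + 1 = 5, prime.
q = 3: 2q + 1 = 7, prime.
q = 5: 2q + 1 = 11, prime.
q = 7: 2q + 1 = 15 = 3 × 5, not prime.
So q = 7 is the smallest counterexample.

q = 7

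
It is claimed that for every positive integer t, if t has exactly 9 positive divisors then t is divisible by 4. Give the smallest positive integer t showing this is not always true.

t = 225

Check each positive integer t in order until t has exactly 9 positive divisors but t is not divisible by 4.
t = 36: τ(36) = 9; 36 mod 4 = 0.
t = 100: τ(100) = 9; 100 mod 4 = 0.
t = 196: τ(196) = 9; 196 mod 4 = 0.
t = 225: τ(225) = 9; 225 mod 4 = 1.
Hence t = 225 is a counterexample.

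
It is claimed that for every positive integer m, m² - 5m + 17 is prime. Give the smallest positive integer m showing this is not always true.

A counterexample is any positive integer m such that m² - 5m + 17 is not prime; we check each in order.
For m = 1, 2, 3, 4, …, 10, 11, 12 the conclusion holds.
m = 13: m² - 5m + 17 = 121 = 11 × 11, composite.
So m = 13 is the smallest counterexample.

m = 13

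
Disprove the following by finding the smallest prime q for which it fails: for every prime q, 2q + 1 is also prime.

A counterexample is any prime q such that 2q + 1 is not prime; we check each in order.
For q = 2, 3, 5 the conclusion holds.
q = 7: 2q + 1 = 15 = 3 × 5, not prime.

q = 7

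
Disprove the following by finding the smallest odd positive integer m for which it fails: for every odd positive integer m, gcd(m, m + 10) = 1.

We need the least odd positive integer m for which gcd(m, m + 10) > 1.
For m = 1, 3 the conclusion holds.
m = 5: gcd(5, 15) = 5.
Hence m = 5 is a counterexample.

m = 5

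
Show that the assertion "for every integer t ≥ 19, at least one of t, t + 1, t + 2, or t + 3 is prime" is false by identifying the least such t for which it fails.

Check each integer t ≥ 19 in order until t, t + 1, t + 2, t + 3 are all composite.
For t = 19, 20, 21, 22, 23 the conclusion holds.
t = 24: 24 = 2 × 12; 25 = 5 × 5; 26 = 2 × 13; 27 = 3 × 9 — all composite.

t = 24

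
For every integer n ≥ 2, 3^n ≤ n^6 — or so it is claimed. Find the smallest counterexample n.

Check each integer n ≥ 2 in order until 3^n > n^6.
For n = 2, 3, 4, 5, …, 12, 13, 14 the conclusion holds.
n = 15: 3^n = 14348907 and n^6 = 11390625, so 14348907 > 11390625.

n = 15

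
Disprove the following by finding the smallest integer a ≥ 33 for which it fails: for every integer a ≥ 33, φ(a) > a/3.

We need the least integer a ≥ 33 for which the claim fails.
For a = 33, 34, 35 the conclusion holds.
a = 36: φ(36) = 12 and 36/3 = 12, so φ(36) ≤ 36/3.

a = 36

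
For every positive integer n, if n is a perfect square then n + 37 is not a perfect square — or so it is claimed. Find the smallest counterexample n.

n = 324

A counterexample is any positive integer n such that n is a perfect square but n + 37 is a perfect square; we check each in order.
For n = 1, 4, 9, 16, …, 225, 256, 289 the conclusion holds.
n = 324: 324 = 18² and 324 + 37 = 361 = 19².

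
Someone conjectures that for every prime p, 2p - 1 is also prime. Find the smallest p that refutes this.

p = 5

We need the least prime p for which 2p - 1 is not prime.
For p = 2, 3 the conclusion holds.
p = 5: 2p - 1 = 9 = 3 × 3, not prime.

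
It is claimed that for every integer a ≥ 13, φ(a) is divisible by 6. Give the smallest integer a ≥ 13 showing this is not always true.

a = 15

a = 13: φ(13) = 12; 12 mod 6 = 0.
a = 14: φ(14) = 6; 6 mod 6 = 0.
a = 15: φ(15) = 8; 8 mod 6 = 2.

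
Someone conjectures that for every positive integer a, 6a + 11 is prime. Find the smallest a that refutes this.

a = 4

Check each positive integer a in order until 6a + 11 is not prime.
a = 1: 6a + 11 = 17, prime.
a = 2: 6a + 11 = 23, prime.
a = 3: 6a + 11 = 29, prime.
a = 4: 6a + 11 = 35 = 5 × 7, composite.
Hence a = 4 is a counterexample.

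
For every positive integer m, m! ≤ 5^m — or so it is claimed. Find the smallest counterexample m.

m = 12

A counterexample is any positive integer m such that m! > 5^m; we check each in order.
The first 11 eligible values, up to m = 11, all satisfy the conclusion.
m = 12: m! = 479001600 and 5^m = 244140625, so 479001600 > 244140625.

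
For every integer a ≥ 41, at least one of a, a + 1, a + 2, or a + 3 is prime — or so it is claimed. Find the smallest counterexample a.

a = 48

We need the least integer a ≥ 41 for which a, a + 1, a + 2, a + 3 are all composite.
The first 7 eligible values, up to a = 47, all satisfy the conclusion.
a = 48: 48 = 2 × 24; 49 = 7 × 7; 50 = 2 × 25; 51 = 3 × 17 — all composite.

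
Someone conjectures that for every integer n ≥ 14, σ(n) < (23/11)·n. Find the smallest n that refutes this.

n = 18

The first 4 eligible values, up to n = 17, all satisfy the conclusion.
n = 18: σ(18) = 39; 39 ≥ 414/11.
Hence n = 18 is a counterexample.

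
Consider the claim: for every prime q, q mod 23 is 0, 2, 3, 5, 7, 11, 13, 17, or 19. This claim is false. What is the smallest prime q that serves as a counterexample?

The first 9 eligible values, up to q = 23, all satisfy the conclusion.
q = 29: 29 mod 23 = 6 — not in {0, 2, 3, 5, 7, 11, 13, 17, 19}.
So q = 29 is the smallest counterexample.

q = 29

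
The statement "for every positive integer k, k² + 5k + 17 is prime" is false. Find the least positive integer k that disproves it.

We need the least positive integer k for which k² + 5k + 17 is not prime.
k = 1: k² + 5k + 17 = 23, prime.
k = 2: k² + 5k + 17 = 31, prime.
k = 3: k² + 5k + 17 = 41, prime.
k = 4: k² + 5k + 17 = 53, prime.
k = 5: k² + 5k + 17 = 67, prime.
k = 6: k² + 5k + 17 = 83, prime.
k = 7: k² + 5k + 17 = 101, prime.
k = 8: k² + 5k + 17 = 121 = 11 × 11, composite.
So k = 8 is the smallest counterexample.

k = 8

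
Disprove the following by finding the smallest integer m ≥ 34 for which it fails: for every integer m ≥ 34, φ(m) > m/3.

m = 36

Check each integer m ≥ 34 in order until the claim fails.
m = 34: φ(34) = 16 and 34/3 = 34/3, so φ(34) > 34/3.
m = 35: φ(35) = 24 and 35/3 = 35/3, so φ(35) > 35/3.
m = 36: φ(36) = 12 and 36/3 = 12, so φ(36) ≤ 36/3.
Thus m = 36 disproves the claim, and no smaller m works.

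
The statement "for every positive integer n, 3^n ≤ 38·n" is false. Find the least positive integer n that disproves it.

We need the least positive integer n for which 3^n > 38·n.
The first 4 eligible values, up to n = 4, all satisfy the conclusion.
n = 5: 3^n = 243 and 38·n = 190, so 243 > 190.

n = 5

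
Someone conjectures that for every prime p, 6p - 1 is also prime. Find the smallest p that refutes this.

A counterexample is any prime p such that 6p - 1 is not prime; we check each in order.
The first 4 eligible values, up to p = 7, all satisfy the conclusion.
p = 11: 6p - 1 = 65 = 5 × 13, not prime.
So p = 11 is the smallest counterexample.

p = 11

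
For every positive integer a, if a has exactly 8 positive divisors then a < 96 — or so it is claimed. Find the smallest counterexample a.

a = 102

For a = 24, 30, 40, 42, 54, 56, 66, 70, 78, 88 the conclusion holds.
a = 102: τ(102) = 8; 102 ≥ 96.
Thus a = 102 disproves the claim, and no smaller a works.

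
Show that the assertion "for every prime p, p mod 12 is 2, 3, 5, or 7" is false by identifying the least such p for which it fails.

The first 4 eligible values, up to p = 7, all satisfy the conclusion.
p = 11: 11 mod 12 = 11 — not in {2, 3, 5, 7}.

p = 11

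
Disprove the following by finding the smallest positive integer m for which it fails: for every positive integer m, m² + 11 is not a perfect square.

m = 5

m = 1: 1² + 11 = 12, not a perfect square.
m = 2: 2² + 11 = 15, not a perfect square.
m = 3: 3² + 11 = 20, not a perfect square.
m = 4: 4² + 11 = 27, not a perfect square.
m = 5: 5² + 11 = 36 = 6², a perfect square.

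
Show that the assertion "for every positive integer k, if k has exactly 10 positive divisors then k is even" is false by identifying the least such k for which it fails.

A counterexample is any positive integer k such that k has exactly 10 positive divisors but k is odd; we check each in order.
For k = 48, 80, 112, 162, 176, 208, 272, 304, 368 the conclusion holds.
k = 405: divisors of 405: 10 divisors; 405 is odd.
Thus k = 405 disproves the claim, and no smaller k works.

k = 405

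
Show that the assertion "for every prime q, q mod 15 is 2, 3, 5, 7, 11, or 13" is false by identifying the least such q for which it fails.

q = 19

A counterexample is any prime q such that the claim fails; we check each in order.
For q = 2, 3, 5, 7, 11, 13, 17 the conclusion holds.
q = 19: 19 mod 15 = 4 — not in {2, 3, 5, 7, 11, 13}.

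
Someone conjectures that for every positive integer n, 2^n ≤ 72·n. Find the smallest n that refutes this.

Check each positive integer n in order until 2^n > 72·n.
For n = 1, 2, 3, 4, 5, 6, 7, 8, 9 the conclusion holds.
n = 10: 2^n = 1024 and 72·n = 720, so 1024 > 720.
Hence n = 10 is a counterexample.

n = 10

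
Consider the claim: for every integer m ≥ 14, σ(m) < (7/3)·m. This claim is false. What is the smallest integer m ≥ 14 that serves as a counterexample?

m = 24

For m = 14, 15, 16, 17, 18, 19, 20, 21, 22, 23 the conclusion holds.
m = 24: σ(24) = 60; 60 ≥ 56.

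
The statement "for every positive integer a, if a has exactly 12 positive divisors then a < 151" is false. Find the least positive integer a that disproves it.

a = 156

A counterexample is any positive integer a such that a has exactly 12 positive divisors but the claim fails; we check each in order.
The first 10 eligible values, up to a = 150, all satisfy the conclusion.
a = 156: τ(156) = 12; 156 ≥ 151.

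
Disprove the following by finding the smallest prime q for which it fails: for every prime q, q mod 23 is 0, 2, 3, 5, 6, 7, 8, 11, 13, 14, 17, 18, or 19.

A counterexample is any prime q such that the claim fails; we check each in order.
For q = 2, 3, 5, 7, …, 31, 37, 41 the conclusion holds.
q = 43: 43 mod 23 = 20 — not in {0, 2, 3, 5, 6, 7, 8, 11, 13, 14, 17, 18, 19}.

q = 43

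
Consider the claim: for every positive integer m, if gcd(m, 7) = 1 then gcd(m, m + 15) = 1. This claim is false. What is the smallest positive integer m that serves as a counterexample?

m = 1: gcd(1, 16) = 1.
m = 2: gcd(2, 17) = 1.
m = 3: gcd(3, 18) = 3.

m = 3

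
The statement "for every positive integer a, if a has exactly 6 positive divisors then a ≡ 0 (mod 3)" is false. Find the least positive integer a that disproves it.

Check each positive integer a in order until a has exactly 6 positive divisors but the claim fails.
For a = 12, 18 the conclusion holds.
a = 20: τ(20) = 6; 20 ≡ 2 (mod 3).

a = 20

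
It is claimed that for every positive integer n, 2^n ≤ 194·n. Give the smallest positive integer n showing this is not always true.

n = 12

We need the least positive integer n for which 2^n > 194·n.
For n = 1, 2, 3, 4, …, 9, 10, 11 the conclusion holds.
n = 12: 2^n = 4096 and 194·n = 2328, so 4096 > 2328.
Thus n = 12 disproves the claim, and no smaller n works.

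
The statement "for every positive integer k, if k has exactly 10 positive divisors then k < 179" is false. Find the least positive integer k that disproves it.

k = 208

For k = 48, 80, 112, 162, 176 the conclusion holds.
k = 208: τ(208) = 10; 208 ≥ 179.
Thus k = 208 disproves the claim, and no smaller k works.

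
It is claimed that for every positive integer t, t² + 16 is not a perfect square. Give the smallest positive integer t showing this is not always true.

t = 3

We need the least positive integer t for which t² + 16 is a perfect square.
For t = 1, 2 the conclusion holds.
t = 3: 3² + 16 = 25 = 5², a perfect square.
So t = 3 is the smallest counterexample.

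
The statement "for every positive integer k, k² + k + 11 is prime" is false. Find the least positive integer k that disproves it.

k = 10

For k = 1, 2, 3, 4, 5, 6, 7, 8, 9 the conclusion holds.
k = 10: k² + k + 11 = 121 = 11 × 11, composite.
So k = 10 is the smallest counterexample.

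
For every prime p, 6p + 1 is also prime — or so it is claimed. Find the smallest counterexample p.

The first 7 eligible values, up to p = 17, all satisfy the conclusion.
p = 19: 6p + 1 = 115 = 5 × 23, not prime.
So p = 19 is the smallest counterexample.

p = 19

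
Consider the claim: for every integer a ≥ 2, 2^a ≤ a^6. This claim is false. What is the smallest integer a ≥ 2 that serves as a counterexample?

a = 30

We need the least integer a ≥ 2 for which 2^a > a^6.
For a = 2, 3, 4, 5, …, 27, 28, 29 the conclusion holds.
a = 30: 2^a = 1073741824 and a^6 = 729000000, so 1073741824 > 729000000.
Hence a = 30 is a counterexample.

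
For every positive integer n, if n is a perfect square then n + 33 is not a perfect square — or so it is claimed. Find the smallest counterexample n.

n = 16

A counterexample is any positive integer n such that n is a perfect square but n + 33 is a perfect square; we check each in order.
For n = 1, 4, 9 the conclusion holds.
n = 16: 16 = 4² and 16 + 33 = 49 = 7².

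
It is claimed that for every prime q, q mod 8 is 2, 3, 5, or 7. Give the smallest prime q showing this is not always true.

For q = 2, 3, 5, 7, 11, 13 the conclusion holds.
q = 17: 17 mod 8 = 1 — not in {2, 3, 5, 7}.

q = 17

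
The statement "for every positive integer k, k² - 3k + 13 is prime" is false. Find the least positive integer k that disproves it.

Check each positive integer k in order until k² - 3k + 13 is not prime.
The first 11 eligible values, up to k = 11, all satisfy the conclusion.
k = 12: k² - 3k + 13 = 121 = 11 × 11, composite.
So k = 12 is the smallest counterexample.

k = 12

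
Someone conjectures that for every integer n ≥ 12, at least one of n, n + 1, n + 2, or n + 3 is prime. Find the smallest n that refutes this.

n = 24

The first 12 eligible values, up to n = 23, all satisfy the conclusion.
n = 24: 24 = 2 × 12; 25 = 5 × 5; 26 = 2 × 13; 27 = 3 × 9 — all composite.
Hence n = 24 is a counterexample.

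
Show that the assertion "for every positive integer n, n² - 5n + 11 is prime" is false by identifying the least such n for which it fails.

n = 7

We need the least positive integer n for which n² - 5n + 11 is not prime.
n = 1: n² - 5n + 11 = 7, prime.
n = 2: n² - 5n + 11 = 5, prime.
n = 3: n² - 5n + 11 = 5, prime.
n = 4: n² - 5n + 11 = 7, prime.
n = 5: n² - 5n + 11 = 11, prime.
n = 6: n² - 5n + 11 = 17, prime.
n = 7: n² - 5n + 11 = 25 = 5 × 5, composite.
Hence n = 7 is a counterexample.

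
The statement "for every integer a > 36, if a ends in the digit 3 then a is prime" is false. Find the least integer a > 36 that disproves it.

A counterexample is any integer a > 36 such that a ends in the digit 3 but a is not prime; we check each in order.
For a = 43, 53 the conclusion holds.
a = 63: 63 ends in 3; 63 = 3 × 21, composite.

a = 63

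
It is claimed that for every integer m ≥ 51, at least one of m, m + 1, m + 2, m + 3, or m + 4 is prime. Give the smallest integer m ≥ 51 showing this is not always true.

A counterexample is any integer m ≥ 51 such that m, m + 1, m + 2, m + 3, m + 4 are all composite; we check each in order.
For m = 51, 52, 53 the conclusion holds.
m = 54: 54 = 2 × 27; 55 = 5 × 11; 56 = 2 × 28; 57 = 3 × 19; 58 = 2 × 29 — all composite.

m = 54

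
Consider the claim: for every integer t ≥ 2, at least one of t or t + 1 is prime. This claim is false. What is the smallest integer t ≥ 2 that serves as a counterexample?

Check each integer t ≥ 2 in order until t, t + 1 are both composite.
The first 6 eligible values, up to t = 7, all satisfy the conclusion.
t = 8: 8 = 2 × 4; 9 = 3 × 3 — both composite.

t = 8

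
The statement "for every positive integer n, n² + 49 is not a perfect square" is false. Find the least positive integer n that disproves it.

n = 24

A counterexample is any positive integer n such that n² + 49 is a perfect square; we check each in order.
For n = 1, 2, 3, 4, …, 21, 22, 23 the conclusion holds.
n = 24: 24² + 49 = 625 = 25², a perfect square.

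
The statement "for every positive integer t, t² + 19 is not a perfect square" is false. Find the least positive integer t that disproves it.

A counterexample is any positive integer t such that t² + 19 is a perfect square; we check each in order.
t = 1: 1² + 19 = 20, not a perfect square.
t = 2: 2² + 19 = 23, not a perfect square.
t = 3: 3² + 19 = 28, not a perfect square.
t = 4: 4² + 19 = 35, not a perfect square.
t = 5: 5² + 19 = 44, not a perfect square.
t = 6: 6² + 19 = 55, not a perfect square.
t = 7: 7² + 19 = 68, not a perfect square.
t = 8: 8² + 19 = 83, not a perfect square.
t = 9: 9² + 19 = 100 = 10², a perfect square.

t = 9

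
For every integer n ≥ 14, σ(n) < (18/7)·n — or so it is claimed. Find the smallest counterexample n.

For n = 14, 15, 16, 17, …, 45, 46, 47 the conclusion holds.
n = 48: σ(48) = 124; 124 ≥ 864/7.

n = 48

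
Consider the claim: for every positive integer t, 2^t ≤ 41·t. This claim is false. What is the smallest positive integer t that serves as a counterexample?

t = 9

We need the least positive integer t for which 2^t > 41·t.
For t = 1, 2, 3, 4, 5, 6, 7, 8 the conclusion holds.
t = 9: 2^t = 512 and 41·t = 369, so 512 > 369.
So t = 9 is the smallest counterexample.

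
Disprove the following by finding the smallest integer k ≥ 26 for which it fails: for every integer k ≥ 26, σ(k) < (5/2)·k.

k = 36

For k = 26, 27, 28, 29, 30, 31, 32, 33, 34, 35 the conclusion holds.
k = 36: σ(36) = 91; 91 ≥ 90.
Thus k = 36 disproves the claim, and no smaller k works.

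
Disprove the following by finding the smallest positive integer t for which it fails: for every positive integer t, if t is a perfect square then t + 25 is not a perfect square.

t = 144

We need the least positive integer t for which t is a perfect square but t + 25 is a perfect square.
The first 11 eligible values, up to t = 121, all satisfy the conclusion.
t = 144: 144 = 12² and 144 + 25 = 169 = 13².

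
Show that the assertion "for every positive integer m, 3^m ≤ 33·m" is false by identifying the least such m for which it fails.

m = 5

The first 4 eligible values, up to m = 4, all satisfy the conclusion.
m = 5: 3^m = 243 and 33·m = 165, so 243 > 165.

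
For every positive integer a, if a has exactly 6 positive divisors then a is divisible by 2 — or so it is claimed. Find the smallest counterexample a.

a = 45

We need the least positive integer a for which a has exactly 6 positive divisors but a is not divisible by 2.
The first 6 eligible values, up to a = 44, all satisfy the conclusion.
a = 45: τ(45) = 6; 45 mod 2 = 1.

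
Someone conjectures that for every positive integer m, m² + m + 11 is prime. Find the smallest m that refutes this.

m = 10

Check each positive integer m in order until m² + m + 11 is not prime.
For m = 1, 2, 3, 4, 5, 6, 7, 8, 9 the conclusion holds.
m = 10: m² + m + 11 = 121 = 11 × 11, composite.
Thus m = 10 disproves the claim, and no smaller m works.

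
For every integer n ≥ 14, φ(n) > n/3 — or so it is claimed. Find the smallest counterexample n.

Check each integer n ≥ 14 in order until the claim fails.
For n = 14, 15, 16, 17 the conclusion holds.
n = 18: φ(18) = 6 and 18/3 = 6, so φ(18) ≤ 18/3.
Hence n = 18 is a counterexample.

n = 18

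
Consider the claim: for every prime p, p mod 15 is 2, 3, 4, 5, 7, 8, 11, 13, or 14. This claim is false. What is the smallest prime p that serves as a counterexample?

p = 31

Check each prime p in order until the claim fails.
For p = 2, 3, 5, 7, 11, 13, 17, 19, 23, 29 the conclusion holds.
p = 31: 31 mod 15 = 1 — not in {2, 3, 4, 5, 7, 8, 11, 13, 14}.
Thus p = 31 disproves the claim, and no smaller p works.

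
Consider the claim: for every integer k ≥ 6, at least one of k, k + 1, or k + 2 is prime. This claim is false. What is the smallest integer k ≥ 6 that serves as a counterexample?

For k = 6, 7 the conclusion holds.
k = 8: 8 = 2 × 4; 9 = 3 × 3; 10 = 2 × 5 — all composite.

k = 8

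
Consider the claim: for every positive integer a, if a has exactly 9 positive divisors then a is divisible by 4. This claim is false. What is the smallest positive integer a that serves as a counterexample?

a = 225

For a = 36, 100, 196 the conclusion holds.
a = 225: τ(225) = 9; 225 mod 4 = 1.
Thus a = 225 disproves the claim, and no smaller a works.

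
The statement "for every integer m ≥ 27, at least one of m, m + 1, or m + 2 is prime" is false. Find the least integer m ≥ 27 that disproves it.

m = 32

A counterexample is any integer m ≥ 27 such that m, m + 1, m + 2 are all composite; we check each in order.
For m = 27, 28, 29, 30, 31 the conclusion holds.
m = 32: 32 = 2 × 16; 33 = 3 × 11; 34 = 2 × 17 — all composite.
Hence m = 32 is a counterexample.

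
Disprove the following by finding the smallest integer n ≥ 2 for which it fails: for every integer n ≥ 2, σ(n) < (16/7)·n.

We need the least integer n ≥ 2 for which the claim fails.
For n = 2, 3, 4, 5, 6, 7, 8, 9, 10, 11 the conclusion holds.
n = 12: σ(12) = 28; 28 ≥ 192/7.

n = 12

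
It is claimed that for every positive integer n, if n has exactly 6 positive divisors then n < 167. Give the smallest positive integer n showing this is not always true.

n = 171

We need the least positive integer n for which n has exactly 6 positive divisors but the claim fails.
For n = 12, 18, 20, 28, …, 148, 153, 164 the conclusion holds.
n = 171: τ(171) = 6; 171 ≥ 167.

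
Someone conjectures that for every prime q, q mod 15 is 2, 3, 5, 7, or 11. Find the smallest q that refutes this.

Check each prime q in order until the claim fails.
The first 5 eligible values, up to q = 11, all satisfy the conclusion.
q = 13: 13 mod 15 = 13 — not in {2, 3, 5, 7, 11}.

q = 13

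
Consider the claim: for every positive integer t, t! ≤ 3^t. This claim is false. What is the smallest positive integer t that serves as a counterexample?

We need the least positive integer t for which t! > 3^t.
For t = 1, 2, 3, 4, 5, 6 the conclusion holds.
t = 7: t! = 5040 and 3^t = 2187, so 5040 > 2187.
So t = 7 is the smallest counterexample.

t = 7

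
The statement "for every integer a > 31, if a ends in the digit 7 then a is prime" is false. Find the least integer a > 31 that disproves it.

Check each integer a > 31 in order until a ends in the digit 7 but a is not prime.
For a = 37, 47 the conclusion holds.
a = 57: 57 ends in 7; 57 = 3 × 19, composite.

a = 57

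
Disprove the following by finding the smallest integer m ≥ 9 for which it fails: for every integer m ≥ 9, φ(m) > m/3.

Check each integer m ≥ 9 in order until the claim fails.
m = 9: φ(9) = 6 and 9/3 = 3, so φ(9) > 9/3.
m = 10: φ(10) = 4 and 10/3 = 10/3, so φ(10) > 10/3.
m = 11: φ(11) = 10 and 11/3 = 11/3, so φ(11) > 11/3.
m = 12: φ(12) = 4 and 12/3 = 4, so φ(12) ≤ 12/3.

m = 12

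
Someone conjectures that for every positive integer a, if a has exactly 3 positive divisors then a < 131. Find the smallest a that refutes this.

Check each positive integer a in order until a has exactly 3 positive divisors but the claim fails.
For a = 4, 9, 25, 49, 121 the conclusion holds.
a = 169: τ(169) = 3; 169 ≥ 131.
So a = 169 is the smallest counterexample.

a = 169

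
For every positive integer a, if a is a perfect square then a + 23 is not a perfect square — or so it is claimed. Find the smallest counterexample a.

For a = 1, 4, 9, 16, 25, 36, 49, 64, 81, 100 the conclusion holds.
a = 121: 121 = 11² and 121 + 23 = 144 = 12².
Hence a = 121 is a counterexample.

a = 121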